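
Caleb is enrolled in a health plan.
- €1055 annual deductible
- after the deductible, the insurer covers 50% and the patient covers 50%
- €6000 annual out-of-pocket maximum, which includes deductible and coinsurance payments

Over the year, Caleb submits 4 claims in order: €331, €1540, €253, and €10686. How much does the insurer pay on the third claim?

#1 (€331): all of it applies to the deductible. Patient pays €331; OOP now €331. Insurer: €331 − €331 = €0.
#2 (€1540): €724 to deductible, leaving €816; 50% of €816 = €408. Cost to patient: €1132. OOP to date €1463. Plan pays €1540 − €1132 = €408.
#3 (€253): deductible already satisfied, so patient's share is 50% × €253 = €126.50. Patient pays €126.50; OOP now €1589.50. Insurer: €253 − €126.50 = €126.50.

€126.50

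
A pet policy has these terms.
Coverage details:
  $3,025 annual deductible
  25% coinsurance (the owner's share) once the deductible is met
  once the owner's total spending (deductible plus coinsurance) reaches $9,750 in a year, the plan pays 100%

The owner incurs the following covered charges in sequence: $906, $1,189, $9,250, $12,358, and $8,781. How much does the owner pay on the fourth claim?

#1 ($906): fully absorbed by the deductible. Cost to owner: $906. OOP to date $906.
#2 ($1,189): entire amount goes to the deductible. Cost to owner: $1,189. OOP to date $2,095.
#3 ($9,250): deductible takes $930, $8,320 remains; 25% of $8,320 = $2,080. Cost to owner: $3,010. OOP to date $5,105.
#4 ($12,358): deductible already satisfied, so owner's share is 25% × $12,358 = $3,089.50. Owner owes $3,089.50 (running OOP $8,194.50).

$3,089.50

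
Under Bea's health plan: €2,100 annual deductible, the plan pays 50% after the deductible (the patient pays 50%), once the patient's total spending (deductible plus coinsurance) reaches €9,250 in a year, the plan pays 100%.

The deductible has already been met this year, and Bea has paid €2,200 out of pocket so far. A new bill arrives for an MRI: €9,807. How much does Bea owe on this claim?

€4,903.50

The deductible is already satisfied, so the full bill goes to coinsurance.
Coinsurance: €9,807 × 50% = €4,903.50.
Cumulative spending €2,200 + €4,903.50 = €7,103.50 stays under the €9,250 maximum.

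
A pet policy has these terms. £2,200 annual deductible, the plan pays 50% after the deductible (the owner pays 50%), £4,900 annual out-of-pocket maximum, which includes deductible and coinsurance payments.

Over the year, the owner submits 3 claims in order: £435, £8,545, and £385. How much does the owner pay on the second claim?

£4,465

#1 (£435): fully absorbed by the deductible. Owner owes £435 (running OOP £435).
#2 (£8,545): £1,765 finishes the deductible; £6,780 goes to coinsurance; owner's 50% is £3,390. Deductible plus coinsurance: £1,765 + £3,390 = £5,155. Adding that to £435 gives £5,590, past the £4,900 cap; owner pays only £4,900 − £435 = £4,465.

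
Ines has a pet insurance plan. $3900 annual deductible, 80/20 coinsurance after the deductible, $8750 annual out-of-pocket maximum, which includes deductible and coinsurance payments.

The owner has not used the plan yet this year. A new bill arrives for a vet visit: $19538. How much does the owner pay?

$7027.60

The full $3900 deductible is still open; $3900 of this bill applies to it.
After the $3900 deductible portion, $19538 − $3900 = $15638 is subject to coinsurance.
Coinsurance: $15638 × 20% = $3127.60.
That puts the owner's cost at $3900 + $3127.60 = $7027.60 before any cap.
Cumulative spending $0 + $7027.60 = $7027.60 stays under the $8750 maximum.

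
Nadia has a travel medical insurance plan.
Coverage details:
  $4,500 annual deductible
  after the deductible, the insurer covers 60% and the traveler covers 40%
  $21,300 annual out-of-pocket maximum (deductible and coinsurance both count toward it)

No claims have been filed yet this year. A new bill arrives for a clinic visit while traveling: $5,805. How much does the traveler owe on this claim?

$5,022

Deductible not yet touched, so the first $4,500 of the bill goes to the deductible.
That leaves $5,805 − $4,500 = $1,305 for coinsurance.
Coinsurance: $1,305 × 40% = $522.
That puts the traveler's cost at $4,500 + $522 = $5,022 before any cap.
Year-to-date out-of-pocket becomes $0 + $5,022 = $5,022, still under the $21,300 maximum, so no cap applies.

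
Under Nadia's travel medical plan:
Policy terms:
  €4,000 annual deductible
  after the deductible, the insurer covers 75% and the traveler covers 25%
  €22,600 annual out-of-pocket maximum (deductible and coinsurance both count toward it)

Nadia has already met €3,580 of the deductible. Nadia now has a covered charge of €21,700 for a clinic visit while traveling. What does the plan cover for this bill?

Deductible still to meet: €4,000 − €3,580 = €420.
The remaining €21,280 (= €21,700 − €420) moves to coinsurance.
Coinsurance: €21,280 × 25% = €5,320.
So the traveler owes €420 + €5,320 = €5,740 before any cap.
Total out-of-pocket so far would be €3,580 + €5,740 = €9,320, below the €22,600 cap — no reduction.
The insurer covers the remainder: €21,700 − €5,740 = €15,960.

€15,960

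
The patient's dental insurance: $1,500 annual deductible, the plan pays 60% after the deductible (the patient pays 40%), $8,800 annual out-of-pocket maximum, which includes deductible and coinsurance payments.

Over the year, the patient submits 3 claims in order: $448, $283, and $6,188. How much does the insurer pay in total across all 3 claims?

$3,251.40

Claim 1 ($448): all of it applies to the deductible. Patient owes $448 (running OOP $448). Plan pays $448 − $448 = $0.
Claim 2 ($283): all of it applies to the deductible. Patient pays $283; OOP now $731. Insurer: $283 − $283 = $0.
Claim 3 ($6,188): deductible takes $769, $5,419 remains; 40% of $5,419 = $2,167.60. Patient owes $2,936.60 (running OOP $3,667.60). Plan pays $6,188 − $2,936.60 = $3,251.40.
Insurer total: $0 + $0 + $3,251.40 = $3,251.40.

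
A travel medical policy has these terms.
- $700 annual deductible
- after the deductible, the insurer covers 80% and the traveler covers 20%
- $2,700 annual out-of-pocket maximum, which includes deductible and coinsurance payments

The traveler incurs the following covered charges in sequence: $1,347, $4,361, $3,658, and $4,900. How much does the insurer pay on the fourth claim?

$4,633.20

Claim 1 ($1,347): $700 finishes the deductible; $647 goes to coinsurance; 20% of $647 = $129.40. Traveler pays $829.40; OOP now $829.40. Insurer: $1,347 − $829.40 = $517.60.
Claim 2 ($4,361): 20% coinsurance on $4,361 = $872.20. Traveler owes $872.20 (running OOP $1,701.60). Plan pays $4,361 − $872.20 = $3,488.80.
Claim 3 ($3,658): 20% coinsurance on $3,658 = $731.60. Cost to traveler: $731.60. OOP to date $2,433.20. Plan pays $3,658 − $731.60 = $2,926.40.
Claim 4 ($4,900): 20% coinsurance on $4,900 = $980. That would push OOP to $3,413.20, over the $2,700 cap, so traveler pays $2,700 − $2,433.20 = $266.80. Plan pays $4,900 − $266.80 = $4,633.20.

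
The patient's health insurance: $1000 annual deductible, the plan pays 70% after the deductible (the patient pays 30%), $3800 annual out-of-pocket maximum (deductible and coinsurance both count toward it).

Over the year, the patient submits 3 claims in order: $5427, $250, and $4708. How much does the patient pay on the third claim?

#1 ($5427): $1000 to deductible, leaving $4427; patient's 30% is $1328.10. Patient pays $2328.10; OOP now $2328.10.
#2 ($250): 30% coinsurance on $250 = $75. Patient owes $75 (running OOP $2403.10).
#3 ($4708): deductible already satisfied, so patient's share is 30% × $4708 = $1412.40. Adding that to $2403.10 gives $3815.50, past the $3800 cap; patient pays only $3800 − $2403.10 = $1396.90.

$1396.90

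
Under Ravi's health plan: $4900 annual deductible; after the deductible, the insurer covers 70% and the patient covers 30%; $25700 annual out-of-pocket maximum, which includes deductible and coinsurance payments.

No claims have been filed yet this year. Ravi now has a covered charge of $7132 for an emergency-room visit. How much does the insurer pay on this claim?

$1562.40

The full $4900 deductible is still open; $4900 of this bill applies to it.
The remaining $2232 (= $7132 − $4900) moves to coinsurance.
30% of $2232 = $669.60 falls to the patient.
Patient responsibility before any cap: $4900 + $669.60 = $5569.60.
Cumulative spending $0 + $5569.60 = $5569.60 stays under the $25700 maximum.
The plan picks up $7132 − $5569.60 = $1562.40.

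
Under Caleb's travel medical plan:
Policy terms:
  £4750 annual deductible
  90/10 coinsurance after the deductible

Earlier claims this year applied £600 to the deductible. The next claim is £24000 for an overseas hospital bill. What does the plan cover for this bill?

Deductible still to meet: £4750 − £600 = £4150.
That leaves £24000 − £4150 = £19850 for coinsurance.
10% of £19850 = £1985 falls to the traveler.
Traveler responsibility: £4150 + £1985 = £6135.
Insurer pays the balance: £24000 − £6135 = £17865.

£17865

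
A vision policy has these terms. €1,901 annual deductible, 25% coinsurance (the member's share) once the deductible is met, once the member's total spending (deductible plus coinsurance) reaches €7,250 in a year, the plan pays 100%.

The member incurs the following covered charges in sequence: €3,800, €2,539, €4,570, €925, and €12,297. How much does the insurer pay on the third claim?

Bill 1, €3,800: €1,901 finishes the deductible; €1,899 goes to coinsurance; coinsurance €1,899 × 25% = €474.75. Member pays €2,375.75; OOP now €2,375.75. Insurer: €3,800 − €2,375.75 = €1,424.25.
Bill 2, €2,539: 25% coinsurance on €2,539 = €634.75. Member owes €634.75 (running OOP €3,010.50). Insurer: €2,539 − €634.75 = €1,904.25.
Bill 3, €4,570: 25% coinsurance on €4,570 = €1,142.50. Cost to member: €1,142.50. OOP to date €4,153. Plan pays €4,570 − €1,142.50 = €3,427.50.

€3,427.50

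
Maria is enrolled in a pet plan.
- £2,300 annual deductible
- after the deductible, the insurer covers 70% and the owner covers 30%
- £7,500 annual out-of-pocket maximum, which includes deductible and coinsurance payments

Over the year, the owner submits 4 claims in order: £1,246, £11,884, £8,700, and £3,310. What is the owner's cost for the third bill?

Claim 1 — £1,246: fully absorbed by the deductible. Owner pays £1,246; OOP now £1,246.
Claim 2 — £11,884: deductible takes £1,054, £10,830 remains; coinsurance £10,830 × 30% = £3,249. Cost to owner: £4,303. OOP to date £5,549.
Claim 3 — £8,700: deductible met; 30% of £8,700 = £2,610. Adding that to £5,549 gives £8,159, past the £7,500 cap; owner pays only £7,500 − £5,549 = £1,951.

£1,951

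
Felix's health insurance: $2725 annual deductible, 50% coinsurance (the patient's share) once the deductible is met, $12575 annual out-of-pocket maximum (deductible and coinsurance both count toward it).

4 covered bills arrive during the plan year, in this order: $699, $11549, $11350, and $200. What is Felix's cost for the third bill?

Claim 1 — $699: fully absorbed by the deductible. Patient owes $699 (running OOP $699).
Claim 2 — $11549: $2026 to deductible, leaving $9523; coinsurance $9523 × 50% = $4761.50. Cost to patient: $6787.50. OOP to date $7486.50.
Claim 3 — $11350: 50% coinsurance on $11350 = $5675. OOP would hit $13161.50 > $12575, so the cap limits the patient to $12575 − $7486.50 = $5088.50.

$5088.50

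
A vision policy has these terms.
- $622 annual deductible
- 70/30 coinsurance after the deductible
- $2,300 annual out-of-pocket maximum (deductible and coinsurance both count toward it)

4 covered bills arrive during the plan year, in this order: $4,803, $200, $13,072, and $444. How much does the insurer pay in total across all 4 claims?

$16,219

Claim 1 — $4,803: $622 to deductible, leaving $4,181; coinsurance $4,181 × 30% = $1,254.30. Member pays $1,876.30; OOP now $1,876.30. Insurer: $4,803 − $1,876.30 = $2,926.70.
Claim 2 — $200: deductible met; 30% of $200 = $60. Cost to member: $60. OOP to date $1,936.30. Insurer: $200 − $60 = $140.
Claim 3 — $13,072: deductible already satisfied, so member's share is 30% × $13,072 = $3,921.60. That would push OOP to $5,857.90, over the $2,300 cap, so member pays $2,300 − $1,936.30 = $363.70. Insurer: $13,072 − $363.70 = $12,708.30.
Claim 4 — $444: 30% coinsurance on $444 = $133.20. That would push OOP to $2,433.20, over the $2,300 cap, so member pays $2,300 − $2,300 = $0. Insurer: $444 − $0 = $444.
Insurer total = bills − member's total = $18,519 − $2,300 = $16,219.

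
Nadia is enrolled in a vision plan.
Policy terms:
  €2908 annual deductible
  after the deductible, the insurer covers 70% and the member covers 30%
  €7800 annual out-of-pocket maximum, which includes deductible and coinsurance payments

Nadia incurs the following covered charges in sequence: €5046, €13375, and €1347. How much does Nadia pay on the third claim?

€238.10

Claim 1 (€5046): deductible takes €2908, €2138 remains; 30% of €2138 = €641.40. Member pays €3549.40; OOP now €3549.40.
Claim 2 (€13375): 30% coinsurance on €13375 = €4012.50. Member pays €4012.50; OOP now €7561.90.
Claim 3 (€1347): deductible met; 30% of €1347 = €404.10. Adding that to €7561.90 gives €7966, past the €7800 cap; member pays only €7800 − €7561.90 = €238.10.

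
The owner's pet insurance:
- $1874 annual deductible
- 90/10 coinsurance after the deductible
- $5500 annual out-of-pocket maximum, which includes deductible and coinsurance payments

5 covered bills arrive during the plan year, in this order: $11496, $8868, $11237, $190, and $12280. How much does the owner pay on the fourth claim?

Claim 1 ($11496): deductible takes $1874, $9622 remains; 10% of $9622 = $962.20. Owner owes $2836.20 (running OOP $2836.20).
Claim 2 ($8868): deductible already satisfied, so owner's share is 10% × $8868 = $886.80. Owner owes $886.80 (running OOP $3723).
Claim 3 ($11237): 10% coinsurance on $11237 = $1123.70. Cost to owner: $1123.70. OOP to date $4846.70.
Claim 4 ($190): deductible met; 10% of $190 = $19. Owner owes $19 (running OOP $4865.70).

$19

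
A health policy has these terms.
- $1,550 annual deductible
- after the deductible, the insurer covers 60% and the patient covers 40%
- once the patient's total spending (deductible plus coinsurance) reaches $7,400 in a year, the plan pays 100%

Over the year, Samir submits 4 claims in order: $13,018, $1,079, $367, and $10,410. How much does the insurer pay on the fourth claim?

Claim 1 ($13,018): $1,550 to deductible, leaving $11,468; coinsurance $11,468 × 40% = $4,587.20. Patient owes $6,137.20 (running OOP $6,137.20). Plan pays $13,018 − $6,137.20 = $6,880.80.
Claim 2 ($1,079): 40% coinsurance on $1,079 = $431.60. Patient owes $431.60 (running OOP $6,568.80). Insurer: $1,079 − $431.60 = $647.40.
Claim 3 ($367): 40% coinsurance on $367 = $146.80. Cost to patient: $146.80. OOP to date $6,715.60. Plan pays $367 − $146.80 = $220.20.
Claim 4 ($10,410): deductible already satisfied, so patient's share is 40% × $10,410 = $4,164. Adding that to $6,715.60 gives $10,879.60, past the $7,400 cap; patient pays only $7,400 − $6,715.60 = $684.40. Insurer: $10,410 − $684.40 = $9,725.60.

$9,725.60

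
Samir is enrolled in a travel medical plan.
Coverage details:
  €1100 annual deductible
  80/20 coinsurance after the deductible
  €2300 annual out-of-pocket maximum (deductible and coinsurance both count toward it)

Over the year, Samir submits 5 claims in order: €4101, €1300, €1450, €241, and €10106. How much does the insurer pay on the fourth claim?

€192.80

Claim 1 (€4101): €1100 finishes the deductible; €3001 goes to coinsurance; coinsurance €3001 × 20% = €600.20. Traveler pays €1700.20; OOP now €1700.20. Insurer: €4101 − €1700.20 = €2400.80.
Claim 2 (€1300): 20% coinsurance on €1300 = €260. Cost to traveler: €260. OOP to date €1960.20. Plan pays €1300 − €260 = €1040.
Claim 3 (€1450): 20% coinsurance on €1450 = €290. Traveler pays €290; OOP now €2250.20. Insurer: €1450 − €290 = €1160.
Claim 4 (€241): deductible met; 20% of €241 = €48.20. Traveler pays €48.20; OOP now €2298.40. Insurer: €241 − €48.20 = €192.80.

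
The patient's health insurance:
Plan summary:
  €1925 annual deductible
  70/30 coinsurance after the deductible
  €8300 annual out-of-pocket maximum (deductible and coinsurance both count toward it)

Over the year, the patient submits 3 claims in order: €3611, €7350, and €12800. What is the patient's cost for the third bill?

Claim 1 (€3611): €1925 finishes the deductible; €1686 goes to coinsurance; patient's 30% is €505.80. Cost to patient: €2430.80. OOP to date €2430.80.
Claim 2 (€7350): deductible met; 30% of €7350 = €2205. Cost to patient: €2205. OOP to date €4635.80.
Claim 3 (€12800): deductible already satisfied, so patient's share is 30% × €12800 = €3840. OOP would hit €8475.80 > €8300, so the cap limits the patient to €8300 − €4635.80 = €3664.20.

€3664.20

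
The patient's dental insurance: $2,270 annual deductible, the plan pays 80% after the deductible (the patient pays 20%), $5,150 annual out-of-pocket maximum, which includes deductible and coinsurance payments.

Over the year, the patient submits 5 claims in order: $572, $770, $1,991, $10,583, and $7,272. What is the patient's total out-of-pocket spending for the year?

#1 ($572): entire amount goes to the deductible. Cost to patient: $572. OOP to date $572.
#2 ($770): all of it applies to the deductible. Cost to patient: $770. OOP to date $1,342.
#3 ($1,991): $928 finishes the deductible; $1,063 goes to coinsurance; 20% of $1,063 = $212.60. Patient pays $1,140.60; OOP now $2,482.60.
#4 ($10,583): deductible met; 20% of $10,583 = $2,116.60. Patient owes $2,116.60 (running OOP $4,599.20).
#5 ($7,272): deductible already satisfied, so patient's share is 20% × $7,272 = $1,454.40. Adding that to $4,599.20 gives $6,053.60, past the $5,150 cap; patient pays only $5,150 − $4,599.20 = $550.80.
Summing the patient's payments: $572 + $770 + $1,140.60 + $2,116.60 + $550.80 = $5,150.

$5,150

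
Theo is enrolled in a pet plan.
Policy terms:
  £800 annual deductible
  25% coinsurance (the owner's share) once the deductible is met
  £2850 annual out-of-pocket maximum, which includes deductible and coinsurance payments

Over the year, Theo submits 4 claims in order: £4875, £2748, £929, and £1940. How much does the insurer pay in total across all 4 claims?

Claim 1 (£4875): deductible takes £800, £4075 remains; coinsurance £4075 × 25% = £1018.75. Owner owes £1818.75 (running OOP £1818.75). Plan pays £4875 − £1818.75 = £3056.25.
Claim 2 (£2748): deductible already satisfied, so owner's share is 25% × £2748 = £687. Owner owes £687 (running OOP £2505.75). Insurer: £2748 − £687 = £2061.
Claim 3 (£929): 25% coinsurance on £929 = £232.25. Owner owes £232.25 (running OOP £2738). Plan pays £929 − £232.25 = £696.75.
Claim 4 (£1940): deductible met; 25% of £1940 = £485. Adding that to £2738 gives £3223, past the £2850 cap; owner pays only £2850 − £2738 = £112. Insurer: £1940 − £112 = £1828.
Insurer total = bills − owner's total = £10492 − £2850 = £7642.

£7642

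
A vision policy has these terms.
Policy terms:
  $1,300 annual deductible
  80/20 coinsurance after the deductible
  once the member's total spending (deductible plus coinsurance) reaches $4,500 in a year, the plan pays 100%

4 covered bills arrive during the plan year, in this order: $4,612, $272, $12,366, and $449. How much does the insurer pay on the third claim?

$9,892.80

Claim 1 — $4,612: $1,300 finishes the deductible; $3,312 goes to coinsurance; coinsurance $3,312 × 20% = $662.40. Member pays $1,962.40; OOP now $1,962.40. Plan pays $4,612 − $1,962.40 = $2,649.60.
Claim 2 — $272: 20% coinsurance on $272 = $54.40. Cost to member: $54.40. OOP to date $2,016.80. Insurer: $272 − $54.40 = $217.60.
Claim 3 — $12,366: deductible already satisfied, so member's share is 20% × $12,366 = $2,473.20. Cost to member: $2,473.20. OOP to date $4,490. Insurer: $12,366 − $2,473.20 = $9,892.80.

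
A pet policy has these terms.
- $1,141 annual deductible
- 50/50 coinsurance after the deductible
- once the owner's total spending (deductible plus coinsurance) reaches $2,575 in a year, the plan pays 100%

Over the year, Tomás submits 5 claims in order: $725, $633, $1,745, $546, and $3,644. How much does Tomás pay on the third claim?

Claim 1 ($725): fully absorbed by the deductible. Owner pays $725; OOP now $725.
Claim 2 ($633): $416 to deductible, leaving $217; 50% of $217 = $108.50. Owner owes $524.50 (running OOP $1,249.50).
Claim 3 ($1,745): 50% coinsurance on $1,745 = $872.50. Owner owes $872.50 (running OOP $2,122).

$872.50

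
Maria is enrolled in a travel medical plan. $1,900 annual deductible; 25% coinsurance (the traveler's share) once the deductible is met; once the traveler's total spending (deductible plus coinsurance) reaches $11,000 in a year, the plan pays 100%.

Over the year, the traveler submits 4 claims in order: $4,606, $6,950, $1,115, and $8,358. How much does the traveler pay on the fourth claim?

$2,089.50

Claim 1 — $4,606: $1,900 finishes the deductible; $2,706 goes to coinsurance; 25% of $2,706 = $676.50. Cost to traveler: $2,576.50. OOP to date $2,576.50.
Claim 2 — $6,950: 25% coinsurance on $6,950 = $1,737.50. Cost to traveler: $1,737.50. OOP to date $4,314.
Claim 3 — $1,115: deductible already satisfied, so traveler's share is 25% × $1,115 = $278.75. Traveler pays $278.75; OOP now $4,592.75.
Claim 4 — $8,358: deductible already satisfied, so traveler's share is 25% × $8,358 = $2,089.50. Traveler owes $2,089.50 (running OOP $6,682.25).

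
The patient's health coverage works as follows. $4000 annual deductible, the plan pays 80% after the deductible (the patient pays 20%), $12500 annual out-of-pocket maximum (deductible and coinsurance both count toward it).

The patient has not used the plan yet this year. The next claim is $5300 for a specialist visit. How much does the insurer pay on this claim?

$1040

The full $4000 deductible is still open; $4000 of this bill applies to it.
The remaining $1300 (= $5300 − $4000) moves to coinsurance.
20% of $1300 = $260 falls to the patient.
That puts the patient's cost at $4000 + $260 = $4260 before any cap.
Year-to-date out-of-pocket becomes $0 + $4260 = $4260, still under the $12500 maximum, so no cap applies.
The insurer covers the remainder: $5300 − $4260 = $1040.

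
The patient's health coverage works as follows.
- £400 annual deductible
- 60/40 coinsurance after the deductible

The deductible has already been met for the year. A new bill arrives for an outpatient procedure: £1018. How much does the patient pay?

£407.20

With the deductible met, the entire £1018 is subject to coinsurance.
40% of £1018 = £407.20 falls to the patient.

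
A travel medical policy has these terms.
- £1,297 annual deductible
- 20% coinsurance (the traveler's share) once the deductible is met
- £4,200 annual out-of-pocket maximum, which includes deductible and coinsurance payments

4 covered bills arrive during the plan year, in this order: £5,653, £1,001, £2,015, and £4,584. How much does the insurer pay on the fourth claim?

Claim 1 (£5,653): deductible takes £1,297, £4,356 remains; 20% of £4,356 = £871.20. Traveler pays £2,168.20; OOP now £2,168.20. Plan pays £5,653 − £2,168.20 = £3,484.80.
Claim 2 (£1,001): 20% coinsurance on £1,001 = £200.20. Traveler pays £200.20; OOP now £2,368.40. Plan pays £1,001 − £200.20 = £800.80.
Claim 3 (£2,015): 20% coinsurance on £2,015 = £403. Traveler pays £403; OOP now £2,771.40. Insurer: £2,015 − £403 = £1,612.
Claim 4 (£4,584): deductible already satisfied, so traveler's share is 20% × £4,584 = £916.80. Cost to traveler: £916.80. OOP to date £3,688.20. Insurer: £4,584 − £916.80 = £3,667.20.

£3,667.20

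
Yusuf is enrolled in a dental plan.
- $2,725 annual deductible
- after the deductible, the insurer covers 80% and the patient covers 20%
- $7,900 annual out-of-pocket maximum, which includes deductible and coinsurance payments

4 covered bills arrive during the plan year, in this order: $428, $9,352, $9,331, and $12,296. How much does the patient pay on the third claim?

#1 ($428): all of it applies to the deductible. Patient pays $428; OOP now $428.
#2 ($9,352): deductible takes $2,297, $7,055 remains; patient's 20% is $1,411. Patient pays $3,708; OOP now $4,136.
#3 ($9,331): 20% coinsurance on $9,331 = $1,866.20. Cost to patient: $1,866.20. OOP to date $6,002.20.

$1,866.20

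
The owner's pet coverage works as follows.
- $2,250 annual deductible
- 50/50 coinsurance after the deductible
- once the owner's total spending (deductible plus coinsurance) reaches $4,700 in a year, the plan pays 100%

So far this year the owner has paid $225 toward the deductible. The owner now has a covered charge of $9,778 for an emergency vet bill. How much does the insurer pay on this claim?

Deductible still to meet: $2,250 − $225 = $2,025.
The remaining $7,753 (= $9,778 − $2,025) moves to coinsurance.
Coinsurance: $7,753 × 50% = $3,876.50.
That puts the owner's cost at $2,025 + $3,876.50 = $5,901.50 before any cap.
That would bring total out-of-pocket to $6,126.50, past the $4,700 cap. The owner is capped at $4,700 − $225 = $4,475 on this claim.
Insurer pays the balance: $9,778 − $4,475 = $5,303.

$5,303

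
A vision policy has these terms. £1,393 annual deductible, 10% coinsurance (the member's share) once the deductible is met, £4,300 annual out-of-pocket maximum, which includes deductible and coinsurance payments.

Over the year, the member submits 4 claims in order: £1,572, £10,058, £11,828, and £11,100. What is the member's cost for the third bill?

£1,182.80

Claim 1 — £1,572: £1,393 to deductible, leaving £179; member's 10% is £17.90. Cost to member: £1,410.90. OOP to date £1,410.90.
Claim 2 — £10,058: deductible already satisfied, so member's share is 10% × £10,058 = £1,005.80. Member pays £1,005.80; OOP now £2,416.70.
Claim 3 — £11,828: deductible met; 10% of £11,828 = £1,182.80. Member pays £1,182.80; OOP now £3,599.50.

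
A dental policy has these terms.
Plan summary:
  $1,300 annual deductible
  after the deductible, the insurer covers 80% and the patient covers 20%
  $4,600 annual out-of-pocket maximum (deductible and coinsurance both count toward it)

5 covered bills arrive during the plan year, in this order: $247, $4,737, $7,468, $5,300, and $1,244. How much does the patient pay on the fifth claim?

Claim 1 — $247: all of it applies to the deductible. Patient pays $247; OOP now $247.
Claim 2 — $4,737: $1,053 to deductible, leaving $3,684; 20% of $3,684 = $736.80. Cost to patient: $1,789.80. OOP to date $2,036.80.
Claim 3 — $7,468: deductible already satisfied, so patient's share is 20% × $7,468 = $1,493.60. Patient owes $1,493.60 (running OOP $3,530.40).
Claim 4 — $5,300: deductible already satisfied, so patient's share is 20% × $5,300 = $1,060. Patient owes $1,060 (running OOP $4,590.40).
Claim 5 — $1,244: deductible met; 20% of $1,244 = $248.80. That would push OOP to $4,839.20, over the $4,600 cap, so patient pays $4,600 − $4,590.40 = $9.60.

$9.60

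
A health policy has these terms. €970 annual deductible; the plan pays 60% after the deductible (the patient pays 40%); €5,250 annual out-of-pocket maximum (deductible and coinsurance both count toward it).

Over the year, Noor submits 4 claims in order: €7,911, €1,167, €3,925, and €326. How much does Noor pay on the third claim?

#1 (€7,911): €970 to deductible, leaving €6,941; 40% of €6,941 = €2,776.40. Patient pays €3,746.40; OOP now €3,746.40.
#2 (€1,167): 40% coinsurance on €1,167 = €466.80. Patient owes €466.80 (running OOP €4,213.20).
#3 (€3,925): 40% coinsurance on €3,925 = €1,570. That would push OOP to €5,783.20, over the €5,250 cap, so patient pays €5,250 − €4,213.20 = €1,036.80.

€1,036.80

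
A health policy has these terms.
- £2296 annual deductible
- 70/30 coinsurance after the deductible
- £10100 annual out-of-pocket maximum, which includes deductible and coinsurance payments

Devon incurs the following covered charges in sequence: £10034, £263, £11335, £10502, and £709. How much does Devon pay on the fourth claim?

£2003.20

Claim 1 — £10034: £2296 finishes the deductible; £7738 goes to coinsurance; 30% of £7738 = £2321.40. Cost to patient: £4617.40. OOP to date £4617.40.
Claim 2 — £263: 30% coinsurance on £263 = £78.90. Patient owes £78.90 (running OOP £4696.30).
Claim 3 — £11335: 30% coinsurance on £11335 = £3400.50. Cost to patient: £3400.50. OOP to date £8096.80.
Claim 4 — £10502: 30% coinsurance on £10502 = £3150.60. OOP would hit £11247.40 > £10100, so the cap limits the patient to £10100 − £8096.80 = £2003.20.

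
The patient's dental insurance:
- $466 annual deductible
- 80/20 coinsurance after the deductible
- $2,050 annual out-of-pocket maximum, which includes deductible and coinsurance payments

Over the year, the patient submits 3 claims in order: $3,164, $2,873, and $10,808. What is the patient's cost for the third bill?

$469.80

#1 ($3,164): $466 finishes the deductible; $2,698 goes to coinsurance; coinsurance $2,698 × 20% = $539.60. Patient owes $1,005.60 (running OOP $1,005.60).
#2 ($2,873): deductible already satisfied, so patient's share is 20% × $2,873 = $574.60. Patient owes $574.60 (running OOP $1,580.20).
#3 ($10,808): 20% coinsurance on $10,808 = $2,161.60. Adding that to $1,580.20 gives $3,741.80, past the $2,050 cap; patient pays only $2,050 − $1,580.20 = $469.80.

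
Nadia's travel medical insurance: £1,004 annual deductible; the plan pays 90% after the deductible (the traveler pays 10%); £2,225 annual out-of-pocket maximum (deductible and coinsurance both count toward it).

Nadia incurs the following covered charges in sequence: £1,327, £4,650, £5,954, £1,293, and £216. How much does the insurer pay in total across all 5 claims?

Claim 1 — £1,327: deductible takes £1,004, £323 remains; traveler's 10% is £32.30. Traveler pays £1,036.30; OOP now £1,036.30. Plan pays £1,327 − £1,036.30 = £290.70.
Claim 2 — £4,650: deductible already satisfied, so traveler's share is 10% × £4,650 = £465. Traveler pays £465; OOP now £1,501.30. Insurer: £4,650 − £465 = £4,185.
Claim 3 — £5,954: deductible met; 10% of £5,954 = £595.40. Cost to traveler: £595.40. OOP to date £2,096.70. Insurer: £5,954 − £595.40 = £5,358.60.
Claim 4 — £1,293: 10% coinsurance on £1,293 = £129.30. Adding that to £2,096.70 gives £2,226, past the £2,225 cap; traveler pays only £2,225 − £2,096.70 = £128.30. Insurer: £1,293 − £128.30 = £1,164.70.
Claim 5 — £216: 10% coinsurance on £216 = £21.60. OOP would hit £2,246.60 > £2,225, so the cap limits the traveler to £2,225 − £2,225 = £0. Insurer: £216 − £0 = £216.
Insurer total = bills − traveler's total = £13,440 − £2,225 = £11,215.

£11,215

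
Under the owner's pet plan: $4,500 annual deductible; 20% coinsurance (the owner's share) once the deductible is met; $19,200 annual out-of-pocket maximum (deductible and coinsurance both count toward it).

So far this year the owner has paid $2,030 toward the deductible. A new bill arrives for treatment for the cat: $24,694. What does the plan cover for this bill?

Deductible still to meet: $4,500 − $2,030 = $2,470.
The remaining $22,224 (= $24,694 − $2,470) moves to coinsurance.
Coinsurance: $22,224 × 20% = $4,444.80.
That puts the owner's cost at $2,470 + $4,444.80 = $6,914.80 before any cap.
Year-to-date out-of-pocket becomes $2,030 + $6,914.80 = $8,944.80, still under the $19,200 maximum, so no cap applies.
The insurer covers the remainder: $24,694 − $6,914.80 = $17,779.20.

$17,779.20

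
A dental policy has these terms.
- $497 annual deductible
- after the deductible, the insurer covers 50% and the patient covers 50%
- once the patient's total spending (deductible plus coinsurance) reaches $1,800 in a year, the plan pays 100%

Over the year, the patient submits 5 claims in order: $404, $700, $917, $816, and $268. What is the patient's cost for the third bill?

Bill 1, $404: fully absorbed by the deductible. Cost to patient: $404. OOP to date $404.
Bill 2, $700: $93 to deductible, leaving $607; patient's 50% is $303.50. Patient pays $396.50; OOP now $800.50.
Bill 3, $917: 50% coinsurance on $917 = $458.50. Cost to patient: $458.50. OOP to date $1,259.

$458.50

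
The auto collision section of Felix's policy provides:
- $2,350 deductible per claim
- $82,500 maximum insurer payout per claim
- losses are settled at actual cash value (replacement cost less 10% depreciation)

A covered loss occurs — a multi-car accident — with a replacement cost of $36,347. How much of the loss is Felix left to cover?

Depreciate 10%: the covered value is $36,347 × 0.9 = $32,712.30.
After the deductible, $32,712.30 − $2,350 = $30,362.30 remains.
$30,362.30 is within the $82,500 limit, so the insurer pays $30,362.30.
Driver's share is the uncovered remainder: $36,347 − $30,362.30 = $5,984.70.

$5,984.70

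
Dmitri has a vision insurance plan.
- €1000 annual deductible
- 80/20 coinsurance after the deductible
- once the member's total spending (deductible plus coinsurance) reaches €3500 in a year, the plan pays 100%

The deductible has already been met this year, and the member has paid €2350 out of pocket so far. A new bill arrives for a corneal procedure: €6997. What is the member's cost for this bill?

With the deductible met, the entire €6997 is subject to coinsurance.
Member's 20% share of €6997 is €1399.40.
That would bring total out-of-pocket to €3749.40, past the €3500 cap. The member is capped at €3500 − €2350 = €1150 on this claim.

€1150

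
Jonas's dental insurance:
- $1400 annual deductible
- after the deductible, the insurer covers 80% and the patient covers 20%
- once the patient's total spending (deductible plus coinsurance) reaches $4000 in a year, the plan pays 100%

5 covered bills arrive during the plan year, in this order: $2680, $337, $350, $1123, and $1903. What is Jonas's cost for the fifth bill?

$380.60

Claim 1 ($2680): deductible takes $1400, $1280 remains; 20% of $1280 = $256. Patient pays $1656; OOP now $1656.
Claim 2 ($337): deductible met; 20% of $337 = $67.40. Patient pays $67.40; OOP now $1723.40.
Claim 3 ($350): 20% coinsurance on $350 = $70. Cost to patient: $70. OOP to date $1793.40.
Claim 4 ($1123): deductible already satisfied, so patient's share is 20% × $1123 = $224.60. Patient owes $224.60 (running OOP $2018).
Claim 5 ($1903): deductible already satisfied, so patient's share is 20% × $1903 = $380.60. Cost to patient: $380.60. OOP to date $2398.60.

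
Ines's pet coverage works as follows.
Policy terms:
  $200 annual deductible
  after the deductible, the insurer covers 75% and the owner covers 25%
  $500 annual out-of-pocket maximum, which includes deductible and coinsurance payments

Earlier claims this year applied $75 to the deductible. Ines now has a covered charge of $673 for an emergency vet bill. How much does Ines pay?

$262

Remaining deductible: $200 − $75 = $125.
The remaining $548 (= $673 − $125) moves to coinsurance.
Coinsurance: $548 × 25% = $137.
That puts the owner's cost at $125 + $137 = $262 before any cap.
Year-to-date out-of-pocket becomes $75 + $262 = $337, still under the $500 maximum, so no cap applies.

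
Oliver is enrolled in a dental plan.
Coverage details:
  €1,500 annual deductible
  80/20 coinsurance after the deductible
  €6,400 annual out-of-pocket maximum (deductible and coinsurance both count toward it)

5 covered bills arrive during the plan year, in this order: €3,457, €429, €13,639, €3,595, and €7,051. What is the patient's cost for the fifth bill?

€976

Claim 1 — €3,457: €1,500 finishes the deductible; €1,957 goes to coinsurance; coinsurance €1,957 × 20% = €391.40. Cost to patient: €1,891.40. OOP to date €1,891.40.
Claim 2 — €429: deductible already satisfied, so patient's share is 20% × €429 = €85.80. Cost to patient: €85.80. OOP to date €1,977.20.
Claim 3 — €13,639: deductible already satisfied, so patient's share is 20% × €13,639 = €2,727.80. Patient owes €2,727.80 (running OOP €4,705).
Claim 4 — €3,595: deductible met; 20% of €3,595 = €719. Cost to patient: €719. OOP to date €5,424.
Claim 5 — €7,051: deductible already satisfied, so patient's share is 20% × €7,051 = €1,410.20. That would push OOP to €6,834.20, over the €6,400 cap, so patient pays €6,400 − €5,424 = €976.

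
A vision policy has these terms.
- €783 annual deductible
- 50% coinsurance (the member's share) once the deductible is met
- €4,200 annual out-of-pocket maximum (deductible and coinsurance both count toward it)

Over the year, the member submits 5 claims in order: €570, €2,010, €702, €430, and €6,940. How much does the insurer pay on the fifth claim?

Bill 1, €570: entire amount goes to the deductible. Member pays €570; OOP now €570. Plan pays €570 − €570 = €0.
Bill 2, €2,010: deductible takes €213, €1,797 remains; member's 50% is €898.50. Cost to member: €1,111.50. OOP to date €1,681.50. Plan pays €2,010 − €1,111.50 = €898.50.
Bill 3, €702: deductible already satisfied, so member's share is 50% × €702 = €351. Member pays €351; OOP now €2,032.50. Plan pays €702 − €351 = €351.
Bill 4, €430: deductible already satisfied, so member's share is 50% × €430 = €215. Member owes €215 (running OOP €2,247.50). Plan pays €430 − €215 = €215.
Bill 5, €6,940: deductible met; 50% of €6,940 = €3,470. OOP would hit €5,717.50 > €4,200, so the cap limits the member to €4,200 − €2,247.50 = €1,952.50. Plan pays €6,940 − €1,952.50 = €4,987.50.

€4,987.50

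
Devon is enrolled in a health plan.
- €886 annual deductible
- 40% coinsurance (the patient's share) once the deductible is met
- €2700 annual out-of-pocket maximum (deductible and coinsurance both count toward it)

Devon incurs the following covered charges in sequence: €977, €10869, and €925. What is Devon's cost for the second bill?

Bill 1, €977: deductible takes €886, €91 remains; patient's 40% is €36.40. Cost to patient: €922.40. OOP to date €922.40.
Bill 2, €10869: deductible already satisfied, so patient's share is 40% × €10869 = €4347.60. OOP would hit €5270 > €2700, so the cap limits the patient to €2700 − €922.40 = €1777.60.

€1777.60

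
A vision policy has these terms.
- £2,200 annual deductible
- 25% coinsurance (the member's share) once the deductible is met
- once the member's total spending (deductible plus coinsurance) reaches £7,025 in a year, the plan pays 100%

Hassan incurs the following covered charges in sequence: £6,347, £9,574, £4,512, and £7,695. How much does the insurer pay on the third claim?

#1 (£6,347): £2,200 to deductible, leaving £4,147; member's 25% is £1,036.75. Member owes £3,236.75 (running OOP £3,236.75). Plan pays £6,347 − £3,236.75 = £3,110.25.
#2 (£9,574): deductible already satisfied, so member's share is 25% × £9,574 = £2,393.50. Cost to member: £2,393.50. OOP to date £5,630.25. Plan pays £9,574 − £2,393.50 = £7,180.50.
#3 (£4,512): deductible met; 25% of £4,512 = £1,128. Cost to member: £1,128. OOP to date £6,758.25. Plan pays £4,512 − £1,128 = £3,384.

£3,384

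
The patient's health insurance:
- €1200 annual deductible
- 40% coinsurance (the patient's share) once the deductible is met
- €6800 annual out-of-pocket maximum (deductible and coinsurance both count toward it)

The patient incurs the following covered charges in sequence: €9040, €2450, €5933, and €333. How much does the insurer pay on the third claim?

Claim 1 — €9040: €1200 to deductible, leaving €7840; coinsurance €7840 × 40% = €3136. Patient pays €4336; OOP now €4336. Plan pays €9040 − €4336 = €4704.
Claim 2 — €2450: 40% coinsurance on €2450 = €980. Patient pays €980; OOP now €5316. Plan pays €2450 − €980 = €1470.
Claim 3 — €5933: 40% coinsurance on €5933 = €2373.20. OOP would hit €7689.20 > €6800, so the cap limits the patient to €6800 − €5316 = €1484. Plan pays €5933 − €1484 = €4449.

€4449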